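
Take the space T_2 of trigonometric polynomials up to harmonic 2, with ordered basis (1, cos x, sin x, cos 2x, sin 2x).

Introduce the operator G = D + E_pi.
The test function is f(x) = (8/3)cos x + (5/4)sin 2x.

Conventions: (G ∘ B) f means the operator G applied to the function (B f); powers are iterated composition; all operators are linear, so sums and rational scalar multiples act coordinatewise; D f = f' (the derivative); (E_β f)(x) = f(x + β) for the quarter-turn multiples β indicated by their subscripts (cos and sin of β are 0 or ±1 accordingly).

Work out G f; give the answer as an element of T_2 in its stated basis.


the image equals g(x) = -(8/3)cos x - (8/3)sin x + (5/2)cos 2x + (5/4)sin 2x

D f = -(8/3)sin x + (5/2)cos 2x
E_pi f = -(8/3)cos x + (5/4)sin 2x
(D + E_pi) f = -(8/3)cos x - (8/3)sin x + (5/2)cos 2x + (5/4)sin 2x


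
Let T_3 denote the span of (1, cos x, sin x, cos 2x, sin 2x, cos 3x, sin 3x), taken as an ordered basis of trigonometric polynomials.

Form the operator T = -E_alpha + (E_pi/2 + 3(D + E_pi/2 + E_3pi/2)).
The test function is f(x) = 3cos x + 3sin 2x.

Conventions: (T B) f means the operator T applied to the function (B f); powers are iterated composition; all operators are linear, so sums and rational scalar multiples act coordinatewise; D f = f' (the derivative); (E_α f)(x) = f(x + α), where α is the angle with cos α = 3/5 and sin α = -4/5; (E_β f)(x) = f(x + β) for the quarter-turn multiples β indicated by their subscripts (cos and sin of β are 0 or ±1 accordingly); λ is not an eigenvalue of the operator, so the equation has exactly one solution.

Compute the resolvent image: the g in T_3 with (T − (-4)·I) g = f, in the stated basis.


the image equals g(x) = (51/173)cos x + (72/173)sin x - (261/698)cos 2x - (51/349)sin 2x

write g with unknown coordinates in the stated basis and equate coefficients in (T − (-4)·I) g = f
solving from the highest basis element down gives g = (51/173)cos x + (72/173)sin x - (261/698)cos 2x - (51/349)sin 2x
check: T g = (315/173)cos x - (288/173)sin x + (522/349)cos 2x + (1251/349)sin 2x
so T g − (-4)·g = 3cos x + 3sin 2x = f ✓


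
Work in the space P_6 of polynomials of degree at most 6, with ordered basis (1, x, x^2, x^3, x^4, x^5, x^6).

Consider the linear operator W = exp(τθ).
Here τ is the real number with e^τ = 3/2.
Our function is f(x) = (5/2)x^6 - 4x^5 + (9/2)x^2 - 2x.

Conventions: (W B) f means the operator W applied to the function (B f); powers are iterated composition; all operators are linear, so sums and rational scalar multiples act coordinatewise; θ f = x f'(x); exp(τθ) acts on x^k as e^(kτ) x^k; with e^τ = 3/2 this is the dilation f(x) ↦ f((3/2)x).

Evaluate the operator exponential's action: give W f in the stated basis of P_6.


g(x) = (3645/128)x^6 - (243/8)x^5 + (81/8)x^2 - 3x

exp(τθ) x^k = e^(kτ) x^k; with e^τ = 3/2 this sends x^k to (3/2)^k x^k
x ↦ 3/2 x
x^2 ↦ 9/4 x^2
x^5 ↦ 243/32 x^5
x^6 ↦ 729/64 x^6
applying this coordinatewise to f: exp(τθ) f = (3645/128)x^6 - (243/8)x^5 + (81/8)x^2 - 3x


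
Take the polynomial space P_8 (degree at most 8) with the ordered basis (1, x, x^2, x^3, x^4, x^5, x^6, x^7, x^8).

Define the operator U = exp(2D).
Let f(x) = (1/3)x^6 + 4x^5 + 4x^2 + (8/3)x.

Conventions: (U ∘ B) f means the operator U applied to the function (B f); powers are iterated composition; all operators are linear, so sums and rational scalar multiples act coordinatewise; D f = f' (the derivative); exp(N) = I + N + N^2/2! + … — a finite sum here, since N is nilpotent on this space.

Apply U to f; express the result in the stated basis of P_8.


g(x) = (1/3)x^6 + 8x^5 + 60x^4 + (640/3)x^3 + 404x^2 + (1208/3)x + 512/3

order-1 term: 4x^5 + 40x^4 + 16x + 16/3
order-2 term: 20x^4 + 160x^3 + 16
order-3 term: (160/3)x^3 + 320x^2
order-4 term: 80x^2 + 320x
order-5 term: 64x + 128
order-6 term: 64/3
the series for exp(2D) f terminates at order 6
exp(2D) f = (1/3)x^6 + 8x^5 + 60x^4 + (640/3)x^3 + 404x^2 + (1208/3)x + 512/3


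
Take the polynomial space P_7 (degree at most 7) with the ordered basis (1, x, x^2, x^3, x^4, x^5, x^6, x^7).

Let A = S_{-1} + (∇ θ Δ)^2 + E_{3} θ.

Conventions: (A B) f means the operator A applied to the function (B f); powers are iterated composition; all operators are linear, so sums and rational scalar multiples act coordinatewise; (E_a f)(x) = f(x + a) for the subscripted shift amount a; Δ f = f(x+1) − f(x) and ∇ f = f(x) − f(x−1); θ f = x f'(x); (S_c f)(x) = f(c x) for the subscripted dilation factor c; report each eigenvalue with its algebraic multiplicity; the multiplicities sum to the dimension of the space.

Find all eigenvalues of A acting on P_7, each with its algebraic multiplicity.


image of 1: 1
image of x: 3
image of x^2: 3x^2 + 12x + 18
image of x^3: 2x^3 + 27x^2 + 81x + 81
image of x^4: 5x^4 + 48x^3 + 216x^2 + 432x + 396
image of x^5: 4x^5 + 75x^4 + 450x^3 + 1350x^2 + 2985x + 915
image of x^6: 7x^6 + 108x^5 + 810x^4 + 3240x^3 + 12690x^2 + 6228x + 5394
image of x^7: 6x^7 + 147x^6 + 1323x^5 + 6615x^4 + 40005x^3 + 24381x^2 + 48741x + 12369
the matrix is upper triangular; its diagonal is (1, 0, 3, 2, 5, 4, 7, 6)
for a triangular matrix the eigenvalues are the diagonal entries, with algebraic multiplicity their repetition count

λ = 0 (multiplicity 1), λ = 1 (multiplicity 1), λ = 2 (multiplicity 1), λ = 3 (multiplicity 1), λ = 4 (multiplicity 1), λ = 5 (multiplicity 1), λ = 6 (multiplicity 1), λ = 7 (multiplicity 1)


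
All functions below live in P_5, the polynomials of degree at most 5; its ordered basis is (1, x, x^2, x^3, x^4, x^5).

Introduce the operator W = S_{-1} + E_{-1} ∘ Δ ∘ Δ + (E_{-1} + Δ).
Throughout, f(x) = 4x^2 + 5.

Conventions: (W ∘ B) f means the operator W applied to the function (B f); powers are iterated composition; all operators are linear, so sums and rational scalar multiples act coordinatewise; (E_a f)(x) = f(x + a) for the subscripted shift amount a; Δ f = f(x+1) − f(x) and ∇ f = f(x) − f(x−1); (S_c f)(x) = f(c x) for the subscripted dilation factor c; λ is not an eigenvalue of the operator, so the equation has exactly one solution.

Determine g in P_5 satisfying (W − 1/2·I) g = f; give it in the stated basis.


the image equals g(x) = (8/3)x^2 - 34/9

write g with unknown coordinates in the stated basis and equate coefficients in (W − 1/2·I) g = f
solving from the highest basis element down gives g = (8/3)x^2 - 34/9
check: W g = (16/3)x^2 + 28/9
so W g − 1/2·g = 4x^2 + 5 = f ✓


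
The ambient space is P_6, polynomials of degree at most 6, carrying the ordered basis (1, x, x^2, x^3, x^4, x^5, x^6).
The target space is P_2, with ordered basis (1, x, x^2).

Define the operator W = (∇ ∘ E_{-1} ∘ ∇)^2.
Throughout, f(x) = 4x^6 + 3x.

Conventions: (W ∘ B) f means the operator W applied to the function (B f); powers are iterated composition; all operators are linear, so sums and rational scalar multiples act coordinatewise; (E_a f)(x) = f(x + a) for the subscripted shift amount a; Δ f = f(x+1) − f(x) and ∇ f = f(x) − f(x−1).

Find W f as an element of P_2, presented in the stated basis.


∇ f = 24x^5 - 60x^4 + 80x^3 - 60x^2 + 24x - 1
E_{-1} ∇ f = 24x^5 - 180x^4 + 560x^3 - 900x^2 + 744x - 249
∇ E_{-1} ∇ f = 120x^4 - 960x^3 + 3000x^2 - 4320x + 2408
∇ (∇ ∘ E_{-1} ∘ ∇) f = 480x^3 - 3600x^2 + 9360x - 8400
E_{-1} ∇ (∇ ∘ E_{-1} ∘ ∇) f = 480x^3 - 5040x^2 + 18000x - 21840
∇ E_{-1} ∇ (∇ ∘ E_{-1} ∘ ∇) f = 1440x^2 - 11520x + 23520

the image equals g(x) = 1440x^2 - 11520x + 23520


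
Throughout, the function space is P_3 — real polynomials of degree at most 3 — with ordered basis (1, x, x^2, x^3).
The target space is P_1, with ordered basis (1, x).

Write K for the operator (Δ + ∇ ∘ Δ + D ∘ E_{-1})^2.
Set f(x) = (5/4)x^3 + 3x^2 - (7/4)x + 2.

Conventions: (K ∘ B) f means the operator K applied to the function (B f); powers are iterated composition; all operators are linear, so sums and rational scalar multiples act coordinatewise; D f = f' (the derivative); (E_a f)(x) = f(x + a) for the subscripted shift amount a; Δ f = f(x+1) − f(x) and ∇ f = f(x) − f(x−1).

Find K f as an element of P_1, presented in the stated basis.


Δ f = (15/4)x^2 + (39/4)x + 5/2
Δ f = (15/4)x^2 + (39/4)x + 5/2
∇ Δ f = (15/2)x + 6
E_{-1} f = (5/4)x^3 - (3/4)x^2 - 4x + 11/2
D E_{-1} f = (15/4)x^2 - (3/2)x - 4
(Δ + ∇ ∘ Δ + D ∘ E_{-1}) f = (15/2)x^2 + (63/4)x + 9/2
Δ (Δ + ∇ ∘ Δ + D ∘ E_{-1}) f = 15x + 93/4
Δ (Δ + ∇ ∘ Δ + D ∘ E_{-1}) f = 15x + 93/4
∇ Δ (Δ + ∇ ∘ Δ + D ∘ E_{-1}) f = 15
E_{-1} (Δ + ∇ ∘ Δ + D ∘ E_{-1}) f = (15/2)x^2 + (3/4)x - 15/4
D E_{-1} (Δ + ∇ ∘ Δ + D ∘ E_{-1}) f = 15x + 3/4
(Δ + ∇ ∘ Δ + D ∘ E_{-1}) (Δ + ∇ ∘ Δ + D ∘ E_{-1}) f = 30x + 39

the result is g(x) = 30x + 39


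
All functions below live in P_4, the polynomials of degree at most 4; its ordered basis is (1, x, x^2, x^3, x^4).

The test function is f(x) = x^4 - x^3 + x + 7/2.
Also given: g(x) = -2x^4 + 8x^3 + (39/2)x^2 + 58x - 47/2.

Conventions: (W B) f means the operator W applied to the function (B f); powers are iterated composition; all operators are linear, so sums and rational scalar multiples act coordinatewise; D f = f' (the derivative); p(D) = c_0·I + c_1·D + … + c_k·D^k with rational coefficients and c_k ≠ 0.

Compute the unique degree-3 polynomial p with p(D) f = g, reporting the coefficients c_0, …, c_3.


p(D) = -2·I + (3/2)·D + 2·D^2 + 3·D^3, i.e. c_0 = -2, c_1 = 3/2, c_2 = 2, c_3 = 3

D^0 f = x^4 - x^3 + x + 7/2
D^1 f = 4x^3 - 3x^2 + 1
D^2 f = 12x^2 - 6x
D^3 f = 24x - 6
matching coefficients of g against c_0 f + c_1 Df + … from the top degree down determines the c_i
solution: c_0 = -2, c_1 = 3/2, c_2 = 2, c_3 = 3


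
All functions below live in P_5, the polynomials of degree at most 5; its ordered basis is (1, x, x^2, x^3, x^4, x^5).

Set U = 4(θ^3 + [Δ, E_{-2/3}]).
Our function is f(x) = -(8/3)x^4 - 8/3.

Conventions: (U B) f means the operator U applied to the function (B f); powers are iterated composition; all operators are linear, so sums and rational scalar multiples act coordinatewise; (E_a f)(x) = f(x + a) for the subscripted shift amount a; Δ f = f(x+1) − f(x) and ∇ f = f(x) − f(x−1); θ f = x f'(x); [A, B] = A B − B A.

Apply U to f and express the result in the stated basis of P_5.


the image equals g(x) = -(2048/3)x^4

θ f = -(32/3)x^4
θ θ f = -(128/3)x^4
θ θ θ f = -(512/3)x^4
E_{-2/3} f = -(8/3)x^4 + (64/9)x^3 - (64/9)x^2 + (256/81)x - 776/243
Δ E_{-2/3} f = -(32/3)x^3 + (16/3)x^2 - (32/9)x + 40/81
Δ f = -(32/3)x^3 - 16x^2 - (32/3)x - 8/3
E_{-2/3} Δ f = -(32/3)x^3 + (16/3)x^2 - (32/9)x + 40/81
[Δ, E_{-2/3}] f = 0
(θ^3 + [Δ, E_{-2/3}]) f = -(512/3)x^4
(4(θ^3 + [Δ, E_{-2/3}])) f = -(2048/3)x^4


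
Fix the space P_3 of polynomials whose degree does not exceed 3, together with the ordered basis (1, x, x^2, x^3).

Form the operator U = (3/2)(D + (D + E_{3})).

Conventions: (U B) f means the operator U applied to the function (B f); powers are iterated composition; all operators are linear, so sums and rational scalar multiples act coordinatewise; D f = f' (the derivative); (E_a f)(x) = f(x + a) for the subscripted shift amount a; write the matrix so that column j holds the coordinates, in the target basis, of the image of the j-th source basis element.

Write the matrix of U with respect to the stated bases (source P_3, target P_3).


image of 1: 3/2
image of x: (3/2)x + 15/2
image of x^2: (3/2)x^2 + 15x + 27/2
image of x^3: (3/2)x^3 + (45/2)x^2 + (81/2)x + 81/2
each image's coordinates form column j of the matrix

the matrix is [[3/2, 15/2, 27/2, 81/2]; [0, 3/2, 15, 81/2]; [0, 0, 3/2, 45/2]; [0, 0, 0, 3/2]] (rows listed top to bottom)


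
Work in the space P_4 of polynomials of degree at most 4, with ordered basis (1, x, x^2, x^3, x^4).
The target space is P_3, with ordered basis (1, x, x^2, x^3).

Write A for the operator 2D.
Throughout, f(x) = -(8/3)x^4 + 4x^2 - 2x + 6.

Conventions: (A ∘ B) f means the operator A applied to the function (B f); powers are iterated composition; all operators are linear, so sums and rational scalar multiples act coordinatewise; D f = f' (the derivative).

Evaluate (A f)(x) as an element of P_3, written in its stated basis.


D f = -(32/3)x^3 + 8x - 2
(2D) f = -(64/3)x^3 + 16x - 4

the result is g(x) = -(64/3)x^3 + 16x - 4


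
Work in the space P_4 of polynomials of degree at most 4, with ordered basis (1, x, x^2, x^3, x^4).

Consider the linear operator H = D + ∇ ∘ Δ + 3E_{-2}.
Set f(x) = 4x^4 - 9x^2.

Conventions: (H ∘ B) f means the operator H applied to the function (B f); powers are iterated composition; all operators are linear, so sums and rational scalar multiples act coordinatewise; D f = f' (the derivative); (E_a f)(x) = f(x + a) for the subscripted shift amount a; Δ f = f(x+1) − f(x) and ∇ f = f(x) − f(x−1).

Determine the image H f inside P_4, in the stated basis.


g(x) = 12x^4 - 80x^3 + 309x^2 - 294x + 74

D f = 16x^3 - 18x
Δ f = 16x^3 + 24x^2 - 2x - 5
∇ Δ f = 48x^2 - 10
E_{-2} f = 4x^4 - 32x^3 + 87x^2 - 92x + 28
(3E_{-2}) f = 12x^4 - 96x^3 + 261x^2 - 276x + 84
(D + ∇ ∘ Δ + 3E_{-2}) f = 12x^4 - 80x^3 + 309x^2 - 294x + 74


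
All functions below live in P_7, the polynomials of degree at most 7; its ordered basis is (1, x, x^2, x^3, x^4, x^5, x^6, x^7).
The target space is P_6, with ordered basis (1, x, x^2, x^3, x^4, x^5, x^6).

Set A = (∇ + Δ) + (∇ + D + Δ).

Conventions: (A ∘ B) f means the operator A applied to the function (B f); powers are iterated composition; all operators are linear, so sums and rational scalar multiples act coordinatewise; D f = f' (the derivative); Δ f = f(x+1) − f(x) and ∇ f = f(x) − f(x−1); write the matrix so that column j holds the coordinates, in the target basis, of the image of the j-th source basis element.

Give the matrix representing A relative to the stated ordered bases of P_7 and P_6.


the matrix is [[0, 5, 0, 4, 0, 4, 0, 4]; [0, 0, 10, 0, 16, 0, 24, 0]; [0, 0, 0, 15, 0, 40, 0, 84]; [0, 0, 0, 0, 20, 0, 80, 0]; [0, 0, 0, 0, 0, 25, 0, 140]; [0, 0, 0, 0, 0, 0, 30, 0]; [0, 0, 0, 0, 0, 0, 0, 35]] (rows listed top to bottom)

image of 1: 0
image of x: 5
image of x^2: 10x
image of x^3: 15x^2 + 4
image of x^4: 20x^3 + 16x
image of x^5: 25x^4 + 40x^2 + 4
image of x^6: 30x^5 + 80x^3 + 24x
image of x^7: 35x^6 + 140x^4 + 84x^2 + 4
each image's coordinates form column j of the matrix


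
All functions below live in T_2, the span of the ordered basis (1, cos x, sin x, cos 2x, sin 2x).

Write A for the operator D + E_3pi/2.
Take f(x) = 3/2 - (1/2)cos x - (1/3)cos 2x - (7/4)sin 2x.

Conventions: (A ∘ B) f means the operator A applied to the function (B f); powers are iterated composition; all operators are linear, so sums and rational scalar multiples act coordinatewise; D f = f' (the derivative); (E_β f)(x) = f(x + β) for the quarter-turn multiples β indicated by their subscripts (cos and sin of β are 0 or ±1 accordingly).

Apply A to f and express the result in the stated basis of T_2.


D f = (1/2)sin x - (7/2)cos 2x + (2/3)sin 2x
E_3pi/2 f = 3/2 - (1/2)sin x + (1/3)cos 2x + (7/4)sin 2x
(D + E_3pi/2) f = 3/2 - (19/6)cos 2x + (29/12)sin 2x

the result is g(x) = 3/2 - (19/6)cos 2x + (29/12)sin 2x


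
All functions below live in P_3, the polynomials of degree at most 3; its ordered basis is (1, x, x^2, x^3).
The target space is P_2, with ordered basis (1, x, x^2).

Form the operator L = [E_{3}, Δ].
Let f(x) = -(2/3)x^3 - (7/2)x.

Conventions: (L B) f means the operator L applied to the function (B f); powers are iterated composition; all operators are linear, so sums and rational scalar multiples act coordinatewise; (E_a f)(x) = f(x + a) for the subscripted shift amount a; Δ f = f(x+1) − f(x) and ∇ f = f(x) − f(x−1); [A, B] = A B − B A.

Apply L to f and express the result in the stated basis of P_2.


the image equals g(x) = 0

Δ f = -2x^2 - 2x - 25/6
E_{3} Δ f = -2x^2 - 14x - 169/6
E_{3} f = -(2/3)x^3 - 6x^2 - (43/2)x - 57/2
Δ E_{3} f = -2x^2 - 14x - 169/6
[E_{3}, Δ] f = 0


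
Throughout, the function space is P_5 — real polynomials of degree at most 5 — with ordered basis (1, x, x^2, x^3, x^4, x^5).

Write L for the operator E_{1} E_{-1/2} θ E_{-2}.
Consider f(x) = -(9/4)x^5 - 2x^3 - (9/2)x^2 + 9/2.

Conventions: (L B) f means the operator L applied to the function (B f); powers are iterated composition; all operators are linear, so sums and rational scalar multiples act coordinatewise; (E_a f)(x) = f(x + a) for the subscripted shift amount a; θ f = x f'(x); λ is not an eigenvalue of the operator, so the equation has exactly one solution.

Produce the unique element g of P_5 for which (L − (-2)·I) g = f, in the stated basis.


g(x) = -(9/28)x^5 - (165/112)x^4 - (487/280)x^3 - (15/32)x^2 + (197/2240)x + 1199/640

write g with unknown coordinates in the stated basis and equate coefficients in (L − (-2)·I) g = f
solving from the highest basis element down gives g = -(9/28)x^5 - (165/112)x^4 - (487/280)x^3 - (15/32)x^2 + (197/2240)x + 1199/640
check: L g = -(45/28)x^5 + (165/56)x^4 + (207/140)x^3 - (57/16)x^2 - (197/1120)x + 241/320
so L g − (-2)·g = -(9/4)x^5 - 2x^3 - (9/2)x^2 + 9/2 = f ✓


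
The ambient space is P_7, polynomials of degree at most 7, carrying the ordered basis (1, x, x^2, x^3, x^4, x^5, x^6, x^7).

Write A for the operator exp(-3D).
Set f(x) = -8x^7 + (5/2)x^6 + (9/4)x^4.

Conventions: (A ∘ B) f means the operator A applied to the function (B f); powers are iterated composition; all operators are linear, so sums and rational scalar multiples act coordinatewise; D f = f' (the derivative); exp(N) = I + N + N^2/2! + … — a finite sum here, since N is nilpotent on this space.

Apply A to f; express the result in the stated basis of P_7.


order-1 term: 168x^6 - 45x^5 - 27x^3
order-2 term: -1512x^5 + (675/2)x^4 + (243/2)x^2
order-3 term: 7560x^4 - 1350x^3 - 243x
order-4 term: -22680x^3 + (6075/2)x^2 + 729/4
order-5 term: 40824x^2 - 3645x
order-6 term: -40824x + 3645/2
order-7 term: 17496
the series for exp(-3D) f terminates at order 7
exp(-3D) f = -8x^7 + (341/2)x^6 - 1557x^5 + (31599/4)x^4 - 24057x^3 + 43983x^2 - 44712x + 78003/4

the image equals g(x) = -8x^7 + (341/2)x^6 - 1557x^5 + (31599/4)x^4 - 24057x^3 + 43983x^2 - 44712x + 78003/4


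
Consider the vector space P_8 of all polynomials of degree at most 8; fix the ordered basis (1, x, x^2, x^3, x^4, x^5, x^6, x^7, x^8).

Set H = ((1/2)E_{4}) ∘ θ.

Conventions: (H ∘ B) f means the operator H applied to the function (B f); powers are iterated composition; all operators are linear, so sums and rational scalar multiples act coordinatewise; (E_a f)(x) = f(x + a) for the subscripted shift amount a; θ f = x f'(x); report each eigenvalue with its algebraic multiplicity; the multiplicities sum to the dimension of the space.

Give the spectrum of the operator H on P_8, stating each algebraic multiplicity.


λ = 0 (multiplicity 1), λ = 1/2 (multiplicity 1), λ = 1 (multiplicity 1), λ = 3/2 (multiplicity 1), λ = 2 (multiplicity 1), λ = 5/2 (multiplicity 1), λ = 3 (multiplicity 1), λ = 7/2 (multiplicity 1), λ = 4 (multiplicity 1)

image of 1: 0
image of x: (1/2)x + 2
image of x^2: x^2 + 8x + 16
image of x^3: (3/2)x^3 + 18x^2 + 72x + 96
image of x^4: 2x^4 + 32x^3 + 192x^2 + 512x + 512
image of x^5: (5/2)x^5 + 50x^4 + 400x^3 + 1600x^2 + 3200x + 2560
image of x^6: 3x^6 + 72x^5 + 720x^4 + 3840x^3 + 11520x^2 + 18432x + 12288
image of x^7: (7/2)x^7 + 98x^6 + 1176x^5 + 7840x^4 + 31360x^3 + 75264x^2 + 100352x + 57344
image of x^8: 4x^8 + 128x^7 + 1792x^6 + 14336x^5 + 71680x^4 + 229376x^3 + 458752x^2 + 524288x + 262144
the matrix is upper triangular; its diagonal is (0, 1/2, 1, 3/2, 2, 5/2, 3, 7/2, 4)
for a triangular matrix the eigenvalues are the diagonal entries, with algebraic multiplicity their repetition count


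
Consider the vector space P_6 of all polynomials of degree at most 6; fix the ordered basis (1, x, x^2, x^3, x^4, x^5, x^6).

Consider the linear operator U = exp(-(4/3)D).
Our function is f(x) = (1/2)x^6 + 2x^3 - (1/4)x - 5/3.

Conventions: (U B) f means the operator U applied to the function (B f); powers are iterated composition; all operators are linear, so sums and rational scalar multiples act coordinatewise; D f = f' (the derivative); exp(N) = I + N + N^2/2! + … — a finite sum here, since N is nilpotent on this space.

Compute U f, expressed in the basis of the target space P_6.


g(x) = (1/2)x^6 - 4x^5 + (40/3)x^4 - (586/27)x^3 + (424/27)x^2 - (721/324)x - 2380/729

order-1 term: -4x^5 - 8x^2 + 1/3
order-2 term: (40/3)x^4 + (32/3)x
order-3 term: -(640/27)x^3 - 128/27
order-4 term: (640/27)x^2
order-5 term: -(1024/81)x
order-6 term: 2048/729
the series for exp(-(4/3)D) f terminates at order 6
exp(-(4/3)D) f = (1/2)x^6 - 4x^5 + (40/3)x^4 - (586/27)x^3 + (424/27)x^2 - (721/324)x - 2380/729


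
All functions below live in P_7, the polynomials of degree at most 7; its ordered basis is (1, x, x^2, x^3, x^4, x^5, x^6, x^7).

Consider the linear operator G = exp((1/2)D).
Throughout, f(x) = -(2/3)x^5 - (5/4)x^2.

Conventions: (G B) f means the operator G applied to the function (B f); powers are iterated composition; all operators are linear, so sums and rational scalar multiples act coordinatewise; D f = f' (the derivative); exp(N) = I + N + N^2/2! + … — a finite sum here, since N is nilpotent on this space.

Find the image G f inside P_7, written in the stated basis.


order-1 term: -(5/3)x^4 - (5/4)x
order-2 term: -(5/3)x^3 - 5/16
order-3 term: -(5/6)x^2
order-4 term: -(5/24)x
order-5 term: -1/48
the series for exp((1/2)D) f terminates at order 5
exp((1/2)D) f = -(2/3)x^5 - (5/3)x^4 - (5/3)x^3 - (25/12)x^2 - (35/24)x - 1/3

the image equals g(x) = -(2/3)x^5 - (5/3)x^4 - (5/3)x^3 - (25/12)x^2 - (35/24)x - 1/3


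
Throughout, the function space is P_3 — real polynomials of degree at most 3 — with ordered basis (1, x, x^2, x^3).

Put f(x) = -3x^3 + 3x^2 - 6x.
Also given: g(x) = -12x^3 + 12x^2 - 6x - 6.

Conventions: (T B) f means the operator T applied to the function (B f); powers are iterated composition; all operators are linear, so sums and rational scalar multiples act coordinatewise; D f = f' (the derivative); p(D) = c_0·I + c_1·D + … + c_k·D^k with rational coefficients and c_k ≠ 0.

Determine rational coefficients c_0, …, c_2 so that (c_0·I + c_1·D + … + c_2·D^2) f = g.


p(D) = 4·I − D^2, i.e. c_0 = 4, c_1 = 0, c_2 = -1

D^0 f = -3x^3 + 3x^2 - 6x
D^1 f = -9x^2 + 6x - 6
D^2 f = -18x + 6
matching coefficients of g against c_0 f + c_1 Df + … from the top degree down determines the c_i
solution: c_0 = 4, c_1 = 0, c_2 = -1


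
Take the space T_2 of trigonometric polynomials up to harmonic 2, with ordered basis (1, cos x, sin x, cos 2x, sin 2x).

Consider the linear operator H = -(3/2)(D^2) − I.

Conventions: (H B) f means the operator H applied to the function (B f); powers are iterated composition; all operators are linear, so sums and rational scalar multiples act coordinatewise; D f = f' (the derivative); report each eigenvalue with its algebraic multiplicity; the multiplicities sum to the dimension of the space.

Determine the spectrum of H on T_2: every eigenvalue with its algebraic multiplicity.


image of 1: -1
image of cos x: (1/2)cos x
image of sin x: (1/2)sin x
image of cos 2x: 5cos 2x
image of sin 2x: 5sin 2x
the matrix is diagonal; its diagonal is (-1, 1/2, 1/2, 5, 5)
for a triangular matrix the eigenvalues are the diagonal entries, with algebraic multiplicity their repetition count

λ = -1 (multiplicity 1), λ = 1/2 (multiplicity 2), λ = 5 (multiplicity 2)


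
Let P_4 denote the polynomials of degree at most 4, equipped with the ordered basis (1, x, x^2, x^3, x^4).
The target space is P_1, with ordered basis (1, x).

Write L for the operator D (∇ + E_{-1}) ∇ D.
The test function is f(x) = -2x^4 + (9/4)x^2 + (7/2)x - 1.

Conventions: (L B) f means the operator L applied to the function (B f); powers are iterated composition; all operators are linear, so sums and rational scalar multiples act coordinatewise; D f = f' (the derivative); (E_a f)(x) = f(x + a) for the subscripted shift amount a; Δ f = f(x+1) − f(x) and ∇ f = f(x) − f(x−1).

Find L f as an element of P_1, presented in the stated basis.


D f = -8x^3 + (9/2)x + 7/2
∇ D f = -24x^2 + 24x - 7/2
∇ (∇ D) f = -48x + 48
E_{-1} (∇ D) f = -24x^2 + 72x - 103/2
(∇ + E_{-1}) (∇ D) f = -24x^2 + 24x - 7/2
D (∇ + E_{-1}) (∇ D) f = -48x + 24

g(x) = -48x + 24


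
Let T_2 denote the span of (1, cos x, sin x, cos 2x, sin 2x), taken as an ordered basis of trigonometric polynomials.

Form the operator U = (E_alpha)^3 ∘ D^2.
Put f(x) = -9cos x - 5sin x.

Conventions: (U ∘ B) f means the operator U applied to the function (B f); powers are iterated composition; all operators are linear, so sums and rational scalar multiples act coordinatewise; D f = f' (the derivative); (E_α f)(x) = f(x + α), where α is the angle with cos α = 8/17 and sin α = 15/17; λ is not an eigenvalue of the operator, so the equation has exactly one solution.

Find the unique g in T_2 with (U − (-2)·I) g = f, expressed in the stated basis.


write g with unknown coordinates in the stated basis and equate coefficients in (U − (-2)·I) g = f
solving from the highest basis element down gives g = -(129951/44117)cos x - (78025/44117)sin x
check: U g = -(137151/44117)cos x - (64535/44117)sin x
so U g − (-2)·g = -9cos x - 5sin x = f ✓

the image equals g(x) = -(129951/44117)cos x - (78025/44117)sin x


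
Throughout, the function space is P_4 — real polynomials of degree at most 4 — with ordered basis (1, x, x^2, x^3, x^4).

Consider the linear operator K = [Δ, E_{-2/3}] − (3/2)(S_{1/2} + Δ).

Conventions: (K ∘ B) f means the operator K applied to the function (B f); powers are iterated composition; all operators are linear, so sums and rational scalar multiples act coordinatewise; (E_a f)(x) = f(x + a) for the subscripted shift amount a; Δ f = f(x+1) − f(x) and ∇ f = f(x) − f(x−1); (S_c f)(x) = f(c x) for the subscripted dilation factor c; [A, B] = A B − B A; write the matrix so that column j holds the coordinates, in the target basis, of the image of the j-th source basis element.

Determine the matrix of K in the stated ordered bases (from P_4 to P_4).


the matrix is [[-3/2, -3/2, -3/2, -3/2, -3/2]; [0, -3/4, -3, -9/2, -6]; [0, 0, -3/8, -9/2, -9]; [0, 0, 0, -3/16, -6]; [0, 0, 0, 0, -3/32]] (rows listed top to bottom)

image of 1: -3/2
image of x: -(3/4)x - 3/2
image of x^2: -(3/8)x^2 - 3x - 3/2
image of x^3: -(3/16)x^3 - (9/2)x^2 - (9/2)x - 3/2
image of x^4: -(3/32)x^4 - 6x^3 - 9x^2 - 6x - 3/2
each image's coordinates form column j of the matrix


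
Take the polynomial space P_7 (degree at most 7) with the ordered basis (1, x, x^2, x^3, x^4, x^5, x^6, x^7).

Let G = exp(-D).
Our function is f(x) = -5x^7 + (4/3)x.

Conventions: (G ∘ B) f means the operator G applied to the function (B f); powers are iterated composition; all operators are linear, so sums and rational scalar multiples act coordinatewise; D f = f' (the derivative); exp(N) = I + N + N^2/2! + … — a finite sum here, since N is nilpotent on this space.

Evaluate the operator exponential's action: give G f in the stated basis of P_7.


g(x) = -5x^7 + 35x^6 - 105x^5 + 175x^4 - 175x^3 + 105x^2 - (101/3)x + 11/3

order-1 term: 35x^6 - 4/3
order-2 term: -105x^5
order-3 term: 175x^4
order-4 term: -175x^3
order-5 term: 105x^2
order-6 term: -35x
order-7 term: 5
the series for exp(-D) f terminates at order 7
exp(-D) f = -5x^7 + 35x^6 - 105x^5 + 175x^4 - 175x^3 + 105x^2 - (101/3)x + 11/3


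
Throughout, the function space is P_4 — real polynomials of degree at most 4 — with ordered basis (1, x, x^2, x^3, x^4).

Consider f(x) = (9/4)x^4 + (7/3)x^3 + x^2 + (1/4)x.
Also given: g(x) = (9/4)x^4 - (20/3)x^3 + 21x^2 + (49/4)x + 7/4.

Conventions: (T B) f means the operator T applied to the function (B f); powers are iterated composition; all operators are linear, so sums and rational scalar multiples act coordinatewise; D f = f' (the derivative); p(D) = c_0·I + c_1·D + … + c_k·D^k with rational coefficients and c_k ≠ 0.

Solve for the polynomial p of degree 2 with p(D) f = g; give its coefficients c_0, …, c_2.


c_0 = 1, c_1 = -1, c_2 = 1

D^0 f = (9/4)x^4 + (7/3)x^3 + x^2 + (1/4)x
D^1 f = 9x^3 + 7x^2 + 2x + 1/4
D^2 f = 27x^2 + 14x + 2
matching coefficients of g against c_0 f + c_1 Df + … from the top degree down determines the c_i
solution: c_0 = 1, c_1 = -1, c_2 = 1


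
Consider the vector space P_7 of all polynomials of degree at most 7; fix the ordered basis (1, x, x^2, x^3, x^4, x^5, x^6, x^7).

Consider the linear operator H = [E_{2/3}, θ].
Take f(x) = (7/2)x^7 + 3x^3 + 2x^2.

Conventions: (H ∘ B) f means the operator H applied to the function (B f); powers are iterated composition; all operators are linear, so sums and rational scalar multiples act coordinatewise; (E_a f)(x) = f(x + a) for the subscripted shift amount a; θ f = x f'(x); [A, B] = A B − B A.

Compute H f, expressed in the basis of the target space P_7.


θ f = (49/2)x^7 + 9x^3 + 4x^2
E_{2/3} θ f = (49/2)x^7 + (343/3)x^6 + (686/3)x^5 + (6860/27)x^4 + (14449/81)x^3 + (7270/81)x^2 + (23612/729)x + 12856/2187
E_{2/3} f = (7/2)x^7 + (49/3)x^6 + (98/3)x^5 + (980/27)x^4 + (2203/81)x^3 + (1432/81)x^2 + (6428/729)x + 4336/2187
θ E_{2/3} f = (49/2)x^7 + 98x^6 + (490/3)x^5 + (3920/27)x^4 + (2203/27)x^3 + (2864/81)x^2 + (6428/729)x
[E_{2/3}, θ] f = (49/3)x^6 + (196/3)x^5 + (980/9)x^4 + (7840/81)x^3 + (4406/81)x^2 + (5728/243)x + 12856/2187

g(x) = (49/3)x^6 + (196/3)x^5 + (980/9)x^4 + (7840/81)x^3 + (4406/81)x^2 + (5728/243)x + 12856/2187


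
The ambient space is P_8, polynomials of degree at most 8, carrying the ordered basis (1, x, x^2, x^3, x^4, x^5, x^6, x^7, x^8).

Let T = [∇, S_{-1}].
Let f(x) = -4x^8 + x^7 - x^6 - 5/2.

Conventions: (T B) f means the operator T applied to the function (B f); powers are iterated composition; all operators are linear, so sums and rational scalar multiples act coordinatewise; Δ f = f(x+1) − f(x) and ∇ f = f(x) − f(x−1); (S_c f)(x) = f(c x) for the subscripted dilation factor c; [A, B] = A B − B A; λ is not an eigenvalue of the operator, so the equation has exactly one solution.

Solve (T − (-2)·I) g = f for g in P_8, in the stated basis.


write g with unknown coordinates in the stated basis and equate coefficients in (T − (-2)·I) g = f
solving from the highest basis element down gives g = -2x^8 + (33/2)x^7 + 115x^6 - 578x^5 - (4625/2)x^4 + 7062x^3 + (31505/2)x^2 - 22929x - 65719/4
check: T g = -32x^7 - 231x^6 + 1156x^5 + 4625x^4 - 14124x^3 - 31505x^2 + 45858x + 32857
so T g − (-2)·g = -4x^8 + x^7 - x^6 - 5/2 = f ✓

g(x) = -2x^8 + (33/2)x^7 + 115x^6 - 578x^5 - (4625/2)x^4 + 7062x^3 + (31505/2)x^2 - 22929x - 65719/4


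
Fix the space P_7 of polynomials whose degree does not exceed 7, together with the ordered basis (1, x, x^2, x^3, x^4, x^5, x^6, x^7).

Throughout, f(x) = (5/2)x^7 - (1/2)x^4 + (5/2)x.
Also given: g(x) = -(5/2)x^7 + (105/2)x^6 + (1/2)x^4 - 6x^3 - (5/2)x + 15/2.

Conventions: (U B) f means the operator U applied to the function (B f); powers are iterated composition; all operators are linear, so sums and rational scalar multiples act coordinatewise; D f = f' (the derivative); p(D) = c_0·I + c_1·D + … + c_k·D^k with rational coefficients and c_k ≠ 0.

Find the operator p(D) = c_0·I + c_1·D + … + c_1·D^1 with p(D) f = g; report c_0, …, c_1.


c_0 = -1, c_1 = 3

D^0 f = (5/2)x^7 - (1/2)x^4 + (5/2)x
D^1 f = (35/2)x^6 - 2x^3 + 5/2
matching coefficients of g against c_0 f + c_1 Df + … from the top degree down determines the c_i
solution: c_0 = -1, c_1 = 3


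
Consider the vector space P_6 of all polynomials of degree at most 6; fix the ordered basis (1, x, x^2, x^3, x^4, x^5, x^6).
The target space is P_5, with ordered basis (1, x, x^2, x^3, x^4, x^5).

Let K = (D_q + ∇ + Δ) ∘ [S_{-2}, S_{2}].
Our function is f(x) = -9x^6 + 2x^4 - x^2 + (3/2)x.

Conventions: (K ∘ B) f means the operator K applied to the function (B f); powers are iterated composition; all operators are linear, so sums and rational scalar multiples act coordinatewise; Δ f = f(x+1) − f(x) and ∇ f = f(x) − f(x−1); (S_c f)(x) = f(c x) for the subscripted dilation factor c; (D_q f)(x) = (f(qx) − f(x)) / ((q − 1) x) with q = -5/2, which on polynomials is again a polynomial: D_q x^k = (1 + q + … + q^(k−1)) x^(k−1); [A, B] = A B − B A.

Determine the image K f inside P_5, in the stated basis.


the result is g(x) = 0

S_{2} f = -576x^6 + 32x^4 - 4x^2 + 3x
S_{-2} S_{2} f = -36864x^6 + 512x^4 - 16x^2 - 6x
S_{-2} f = -576x^6 + 32x^4 - 4x^2 - 3x
S_{2} S_{-2} f = -36864x^6 + 512x^4 - 16x^2 - 6x
[S_{-2}, S_{2}] f = 0
D_q [S_{-2}, S_{2}] f = 0
∇ [S_{-2}, S_{2}] f = 0
Δ [S_{-2}, S_{2}] f = 0
(D_q + ∇ + Δ) [S_{-2}, S_{2}] f = 0


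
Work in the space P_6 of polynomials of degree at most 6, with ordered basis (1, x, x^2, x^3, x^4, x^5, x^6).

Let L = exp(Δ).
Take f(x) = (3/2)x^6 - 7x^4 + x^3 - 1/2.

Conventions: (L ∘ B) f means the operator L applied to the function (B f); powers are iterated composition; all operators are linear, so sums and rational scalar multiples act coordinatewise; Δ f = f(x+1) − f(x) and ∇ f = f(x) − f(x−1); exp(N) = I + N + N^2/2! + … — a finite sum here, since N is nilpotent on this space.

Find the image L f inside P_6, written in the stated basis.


the image equals g(x) = (3/2)x^6 + 9x^5 + 38x^4 + 123x^3 + (513/2)x^2 + 334x + 204

order-1 term: 9x^5 + (45/2)x^4 + 2x^3 - (33/2)x^2 - 16x - 9/2
order-2 term: (45/2)x^4 + 90x^3 + (231/2)x^2 + 54x + 1/2
order-3 term: 30x^3 + 135x^2 + 197x + 94
order-4 term: (45/2)x^2 + 90x + 181/2
order-5 term: 9x + 45/2
order-6 term: 3/2
the series for exp(Δ) f terminates at order 6
exp(Δ) f = (3/2)x^6 + 9x^5 + 38x^4 + 123x^3 + (513/2)x^2 + 334x + 204


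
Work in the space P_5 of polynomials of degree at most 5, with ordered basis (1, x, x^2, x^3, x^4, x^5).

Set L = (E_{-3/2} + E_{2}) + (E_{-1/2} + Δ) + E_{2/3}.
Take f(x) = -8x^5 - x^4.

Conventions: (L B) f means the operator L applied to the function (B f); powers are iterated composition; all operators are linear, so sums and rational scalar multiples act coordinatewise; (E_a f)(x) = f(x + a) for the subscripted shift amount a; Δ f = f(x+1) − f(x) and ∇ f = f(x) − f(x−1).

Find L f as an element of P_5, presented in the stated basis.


E_{-3/2} f = -8x^5 + 59x^4 - 174x^3 + (513/2)x^2 - 189x + 891/16
E_{2} f = -8x^5 - 81x^4 - 328x^3 - 664x^2 - 672x - 272
(E_{-3/2} + E_{2}) f = -16x^5 - 22x^4 - 502x^3 - (815/2)x^2 - 861x - 3461/16
E_{-1/2} f = -8x^5 + 19x^4 - 18x^3 + (17/2)x^2 - 2x + 3/16
Δ f = -40x^4 - 84x^3 - 86x^2 - 44x - 9
(E_{-1/2} + Δ) f = -8x^5 - 21x^4 - 102x^3 - (155/2)x^2 - 46x - 141/16
E_{2/3} f = -8x^5 - (83/3)x^4 - (344/9)x^3 - (712/27)x^2 - (736/81)x - 304/243
((E_{-3/2} + E_{2}) + (E_{-1/2} + Δ) + E_{2/3}) f = -32x^5 - (212/3)x^4 - (5780/9)x^3 - (13807/27)x^2 - (74203/81)x - 440075/1944

the image equals g(x) = -32x^5 - (212/3)x^4 - (5780/9)x^3 - (13807/27)x^2 - (74203/81)x - 440075/1944


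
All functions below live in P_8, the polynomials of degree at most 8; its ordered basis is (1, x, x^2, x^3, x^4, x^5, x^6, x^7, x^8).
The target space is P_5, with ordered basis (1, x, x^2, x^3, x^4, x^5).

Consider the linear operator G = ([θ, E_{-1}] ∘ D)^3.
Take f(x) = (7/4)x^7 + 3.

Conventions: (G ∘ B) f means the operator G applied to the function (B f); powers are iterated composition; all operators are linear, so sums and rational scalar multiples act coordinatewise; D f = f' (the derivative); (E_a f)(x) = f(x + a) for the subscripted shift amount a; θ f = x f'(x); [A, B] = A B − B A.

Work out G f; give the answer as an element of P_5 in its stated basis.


the image equals g(x) = 8820x - 26460

D f = (49/4)x^6
E_{-1} D f = (49/4)x^6 - (147/2)x^5 + (735/4)x^4 - 245x^3 + (735/4)x^2 - (147/2)x + 49/4
θ E_{-1} D f = (147/2)x^6 - (735/2)x^5 + 735x^4 - 735x^3 + (735/2)x^2 - (147/2)x
θ D f = (147/2)x^6
E_{-1} θ D f = (147/2)x^6 - 441x^5 + (2205/2)x^4 - 1470x^3 + (2205/2)x^2 - 441x + 147/2
[θ, E_{-1}] D f = (147/2)x^5 - (735/2)x^4 + 735x^3 - 735x^2 + (735/2)x - 147/2
D ([θ, E_{-1}] ∘ D) f = (735/2)x^4 - 1470x^3 + 2205x^2 - 1470x + 735/2
E_{-1} D ([θ, E_{-1}] ∘ D) f = (735/2)x^4 - 2940x^3 + 8820x^2 - 11760x + 5880
θ E_{-1} D ([θ, E_{-1}] ∘ D) f = 1470x^4 - 8820x^3 + 17640x^2 - 11760x
θ D ([θ, E_{-1}] ∘ D) f = 1470x^4 - 4410x^3 + 4410x^2 - 1470x
E_{-1} θ D ([θ, E_{-1}] ∘ D) f = 1470x^4 - 10290x^3 + 26460x^2 - 29400x + 11760
[θ, E_{-1}] D ([θ, E_{-1}] ∘ D) f = 1470x^3 - 8820x^2 + 17640x - 11760
D ([θ, E_{-1}] ∘ D) ([θ, E_{-1}] ∘ D) f = 4410x^2 - 17640x + 17640
E_{-1} D ([θ, E_{-1}] ∘ D) ([θ, E_{-1}] ∘ D) f = 4410x^2 - 26460x + 39690
θ E_{-1} D ([θ, E_{-1}] ∘ D) ([θ, E_{-1}] ∘ D) f = 8820x^2 - 26460x
θ D ([θ, E_{-1}] ∘ D) ([θ, E_{-1}] ∘ D) f = 8820x^2 - 17640x
E_{-1} θ D ([θ, E_{-1}] ∘ D) ([θ, E_{-1}] ∘ D) f = 8820x^2 - 35280x + 26460
[θ, E_{-1}] D ([θ, E_{-1}] ∘ D) ([θ, E_{-1}] ∘ D) f = 8820x - 26460


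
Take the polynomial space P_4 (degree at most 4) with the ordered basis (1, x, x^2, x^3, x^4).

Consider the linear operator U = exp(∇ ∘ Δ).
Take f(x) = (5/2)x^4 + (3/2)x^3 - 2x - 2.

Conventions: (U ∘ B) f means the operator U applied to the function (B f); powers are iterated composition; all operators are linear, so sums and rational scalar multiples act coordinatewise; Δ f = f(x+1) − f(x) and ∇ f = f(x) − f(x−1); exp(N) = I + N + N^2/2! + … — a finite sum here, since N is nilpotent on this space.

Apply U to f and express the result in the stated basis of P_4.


order-1 term: 30x^2 + 9x + 5
order-2 term: 30
the series for exp(∇ ∘ Δ) f terminates at order 2
exp(∇ ∘ Δ) f = (5/2)x^4 + (3/2)x^3 + 30x^2 + 7x + 33

the result is g(x) = (5/2)x^4 + (3/2)x^3 + 30x^2 + 7x + 33


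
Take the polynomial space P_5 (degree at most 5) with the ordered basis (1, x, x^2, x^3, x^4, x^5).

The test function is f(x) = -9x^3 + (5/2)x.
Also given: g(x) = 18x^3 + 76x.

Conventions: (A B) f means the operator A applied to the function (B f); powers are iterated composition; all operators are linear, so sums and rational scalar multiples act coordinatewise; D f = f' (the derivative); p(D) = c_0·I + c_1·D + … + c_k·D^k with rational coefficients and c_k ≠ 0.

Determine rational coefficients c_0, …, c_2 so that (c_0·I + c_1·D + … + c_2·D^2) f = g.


D^0 f = -9x^3 + (5/2)x
D^1 f = -27x^2 + 5/2
D^2 f = -54x
matching coefficients of g against c_0 f + c_1 Df + … from the top degree down determines the c_i
solution: c_0 = -2, c_1 = 0, c_2 = -3/2

c_0 = -2, c_1 = 0, c_2 = -3/2


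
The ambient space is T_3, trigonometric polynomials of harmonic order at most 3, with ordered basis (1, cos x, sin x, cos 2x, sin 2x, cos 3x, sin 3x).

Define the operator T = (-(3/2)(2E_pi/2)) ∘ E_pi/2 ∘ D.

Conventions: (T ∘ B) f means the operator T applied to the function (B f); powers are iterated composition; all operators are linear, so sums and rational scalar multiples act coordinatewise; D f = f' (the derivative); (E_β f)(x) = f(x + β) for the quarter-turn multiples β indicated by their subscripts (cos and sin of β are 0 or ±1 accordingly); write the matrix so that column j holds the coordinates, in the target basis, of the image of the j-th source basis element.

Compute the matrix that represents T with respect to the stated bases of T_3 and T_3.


image of 1: 0
image of cos x: -3sin x
image of sin x: 3cos x
image of cos 2x: 6sin 2x
image of sin 2x: -6cos 2x
image of cos 3x: -9sin 3x
image of sin 3x: 9cos 3x
each image's coordinates form column j of the matrix

the matrix is [[0, 0, 0, 0, 0, 0, 0]; [0, 0, 3, 0, 0, 0, 0]; [0, -3, 0, 0, 0, 0, 0]; [0, 0, 0, 0, -6, 0, 0]; [0, 0, 0, 6, 0, 0, 0]; [0, 0, 0, 0, 0, 0, 9]; [0, 0, 0, 0, 0, -9, 0]] (rows listed top to bottom)


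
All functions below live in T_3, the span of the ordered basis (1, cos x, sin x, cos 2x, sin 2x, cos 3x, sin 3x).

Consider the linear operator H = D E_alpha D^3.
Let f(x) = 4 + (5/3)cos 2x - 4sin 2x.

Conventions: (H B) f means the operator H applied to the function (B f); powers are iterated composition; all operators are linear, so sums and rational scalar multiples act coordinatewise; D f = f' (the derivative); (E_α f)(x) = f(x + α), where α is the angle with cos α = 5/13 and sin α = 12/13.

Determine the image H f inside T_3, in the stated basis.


the image equals g(x) = -(32560/507)cos 2x + (4416/169)sin 2x

D f = -8cos 2x - (10/3)sin 2x
D D f = -(20/3)cos 2x + 16sin 2x
D D D f = 32cos 2x + (40/3)sin 2x
E_alpha D^3 f = -(2208/169)cos 2x - (16280/507)sin 2x
D E_alpha D^3 f = -(32560/507)cos 2x + (4416/169)sin 2x
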